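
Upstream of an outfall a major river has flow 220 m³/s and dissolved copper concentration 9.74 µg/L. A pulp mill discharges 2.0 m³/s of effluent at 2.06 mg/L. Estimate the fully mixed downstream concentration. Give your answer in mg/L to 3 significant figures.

9.74 µg/L = 0.00974 mg/L.
Conservation of mass across the mixing zone: C = (2·2.06 + 220·0.00974) / (2 + 220) = 6.263/222 = 0.02821 mg/L.

0.0282 mg/L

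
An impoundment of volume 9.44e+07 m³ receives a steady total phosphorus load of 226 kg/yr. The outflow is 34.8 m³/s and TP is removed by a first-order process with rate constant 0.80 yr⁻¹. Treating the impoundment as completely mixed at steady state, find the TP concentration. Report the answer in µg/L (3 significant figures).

0.193 µg/L

Outflow Q = 34.8 m³/s × 3.156e+07 s/yr = 1.098e+09 m³/yr.
Steady-state CSTR mass balance: W = Q·C + k·V·C, so C = W/(Q + kV).
Q + kV = 1.098e+09 + 0.80·9.44e+07 = 1.174e+09 m³/yr.
C = 226/1.174e+09 = 1.925e-07 kg/m³ = 0.0001925 mg/L = 0.1925 µg/L.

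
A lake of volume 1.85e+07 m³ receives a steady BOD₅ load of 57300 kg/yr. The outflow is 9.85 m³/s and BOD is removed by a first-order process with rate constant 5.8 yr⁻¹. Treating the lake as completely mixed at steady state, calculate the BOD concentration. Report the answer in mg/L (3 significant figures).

0.137 mg/L

Outflow Q = 9.85 m³/s × 3.156e+07 s/yr = 3.108e+08 m³/yr.
Steady-state CSTR mass balance: W = Q·C + k·V·C, so C = W/(Q + kV).
Q + kV = 3.108e+08 + 5.8·1.85e+07 = 4.181e+08 m³/yr.
C = 57300/4.181e+08 = 0.000137 kg/m³ = 0.137 mg/L.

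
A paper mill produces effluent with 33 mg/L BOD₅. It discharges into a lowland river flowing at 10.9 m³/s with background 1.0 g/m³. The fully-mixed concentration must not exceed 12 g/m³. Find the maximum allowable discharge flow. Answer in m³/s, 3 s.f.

Mass balance at complete mixing: C_std·(Q_w + Q_r) = Q_w·C_e + Q_r·C_b.
Rearranging, Q_w = Q_r·(C_std − C_b)/(C_e − C_std) = 10.9·(12 − 1) / (33 − 12) = 5.71 m³/s.

5.71 m³/s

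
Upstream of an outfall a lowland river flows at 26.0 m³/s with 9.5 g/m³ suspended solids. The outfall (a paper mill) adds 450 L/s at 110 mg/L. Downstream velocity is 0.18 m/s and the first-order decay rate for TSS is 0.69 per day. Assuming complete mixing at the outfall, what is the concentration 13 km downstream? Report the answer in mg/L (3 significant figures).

450 L/s = 0.45 m³/s.
After complete mixing, C₀ = (0.45·110 + 26·9.5) / 26.45 = 11.21 mg/L.
Travel time t = 1.3e+04 m / 0.18 m/s = 7.222e+04 s = 0.8359 d.
C = 11.21·exp(−0.69·0.8359) = 11.21·0.5617 = 6.297 mg/L.

6.30 mg/L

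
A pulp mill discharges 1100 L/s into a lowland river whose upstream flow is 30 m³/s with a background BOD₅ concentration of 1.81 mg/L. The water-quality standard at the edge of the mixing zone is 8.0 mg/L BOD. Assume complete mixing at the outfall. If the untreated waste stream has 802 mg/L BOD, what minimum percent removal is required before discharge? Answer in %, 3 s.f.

78.0 %

1100 L/s = 1.1 m³/s.
Mass balance: 8·31.1 = 1.1·Cₑ + 30·1.81.
Cₑ = (248.8 − 54.3) / 1.1 = 176.8 mg/L.
Required removal = 1 − 176.8/802 = 77.95 %.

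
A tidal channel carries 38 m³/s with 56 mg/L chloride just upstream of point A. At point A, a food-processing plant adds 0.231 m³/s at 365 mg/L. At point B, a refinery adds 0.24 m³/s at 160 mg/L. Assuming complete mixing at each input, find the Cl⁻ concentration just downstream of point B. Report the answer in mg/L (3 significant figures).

58.5 mg/L

After input A: C = (38·56 + 0.231·365) / 38.23 = 57.87 mg/L.
After input B: C = (38.23·57.87 + 0.24·160) / 38.47 = 58.5 mg/L.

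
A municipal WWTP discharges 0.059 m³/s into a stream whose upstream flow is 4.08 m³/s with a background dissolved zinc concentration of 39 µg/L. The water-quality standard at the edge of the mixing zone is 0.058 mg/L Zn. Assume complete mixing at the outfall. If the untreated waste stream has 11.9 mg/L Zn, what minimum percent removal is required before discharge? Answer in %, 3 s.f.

88.5 %

39 µg/L = 0.039 mg/L.
Mass balance: 0.058·4.139 = 0.059·Cₑ + 4.08·0.039.
Cₑ = (0.2401 − 0.1591) / 0.059 = 1.372 mg/L.
Required removal = 1 − 1.372/11.9 = 88.47 %.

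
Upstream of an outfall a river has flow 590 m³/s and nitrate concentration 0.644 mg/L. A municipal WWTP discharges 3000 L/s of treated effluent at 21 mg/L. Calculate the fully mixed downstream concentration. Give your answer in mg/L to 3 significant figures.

0.747 mg/L

3000 L/s = 3 m³/s.
By mass balance at complete mixing, C = (3·21 + 590·0.644) / (3 + 590) = 443/593 = 0.747 mg/L.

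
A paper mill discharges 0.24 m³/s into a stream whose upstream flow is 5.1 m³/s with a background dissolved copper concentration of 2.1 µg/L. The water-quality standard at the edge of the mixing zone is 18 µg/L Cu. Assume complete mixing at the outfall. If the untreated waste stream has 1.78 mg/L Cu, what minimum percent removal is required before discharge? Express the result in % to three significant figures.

80.0 %

2.1 µg/L = 0.0021 mg/L.
18 µg/L = 0.018 mg/L.
Mass balance: 0.018·5.34 = 0.24·Cₑ + 5.1·0.0021.
Cₑ = (0.09612 − 0.01071) / 0.24 = 0.3559 mg/L.
Required removal = 1 − 0.3559/1.78 = 80.01 %.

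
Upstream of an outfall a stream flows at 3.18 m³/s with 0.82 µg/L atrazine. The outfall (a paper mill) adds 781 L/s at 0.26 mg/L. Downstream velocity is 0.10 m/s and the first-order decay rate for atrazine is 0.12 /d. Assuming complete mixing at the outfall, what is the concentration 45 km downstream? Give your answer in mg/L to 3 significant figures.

0.0278 mg/L

781 L/s = 0.781 m³/s.
0.82 µg/L = 0.00082 mg/L.
After complete mixing, C₀ = (0.781·0.26 + 3.18·0.00082) / 3.961 = 0.05192 mg/L.
Travel time t = 4.5e+04 m / 0.10 m/s = 4.5e+05 s = 5.208 d.
C = 0.05192·exp(−0.12·5.208) = 0.05192·0.5353 = 0.02779 mg/L.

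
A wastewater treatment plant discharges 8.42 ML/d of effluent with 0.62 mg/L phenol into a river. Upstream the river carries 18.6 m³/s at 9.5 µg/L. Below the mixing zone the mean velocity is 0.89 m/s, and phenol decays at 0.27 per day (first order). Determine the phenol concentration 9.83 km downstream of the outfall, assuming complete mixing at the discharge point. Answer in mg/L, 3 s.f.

0.0123 mg/L

8.42 ML/d = 0.09745 m³/s.
9.5 µg/L = 0.0095 mg/L.
After complete mixing, C₀ = (0.09745·0.62 + 18.6·0.0095) / 18.7 = 0.01268 mg/L.
Travel time t = 9830 m / 0.89 m/s = 1.104e+04 s = 0.1278 d.
C = 0.01268·exp(−0.27·0.1278) = 0.01268·0.9661 = 0.01225 mg/L.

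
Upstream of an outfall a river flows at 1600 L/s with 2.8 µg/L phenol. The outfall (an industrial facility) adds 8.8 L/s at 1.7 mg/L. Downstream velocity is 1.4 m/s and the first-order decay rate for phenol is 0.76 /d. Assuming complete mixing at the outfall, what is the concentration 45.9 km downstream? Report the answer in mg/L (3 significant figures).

0.00906 mg/L

8.8 L/s = 0.0088 m³/s.
1600 L/s = 1.6 m³/s.
2.8 µg/L = 0.0028 mg/L.
After complete mixing, C₀ = (0.0088·1.7 + 1.6·0.0028) / 1.609 = 0.01208 mg/L.
Travel time t = 4.59e+04 m / 1.4 m/s = 3.279e+04 s = 0.3795 d.
C = 0.01208·exp(−0.76·0.3795) = 0.01208·0.7495 = 0.009056 mg/L.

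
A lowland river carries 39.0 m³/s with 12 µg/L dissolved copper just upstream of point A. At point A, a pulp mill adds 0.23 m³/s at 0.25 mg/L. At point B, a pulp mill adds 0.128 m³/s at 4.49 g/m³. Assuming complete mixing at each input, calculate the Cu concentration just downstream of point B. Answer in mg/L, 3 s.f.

12 µg/L = 0.012 mg/L.
After input A: C = (39·0.012 + 0.23·0.25) / 39.23 = 0.0134 mg/L.
After input B: C = (39.23·0.0134 + 0.128·4.49) / 39.36 = 0.02795 mg/L.

0.0280 mg/L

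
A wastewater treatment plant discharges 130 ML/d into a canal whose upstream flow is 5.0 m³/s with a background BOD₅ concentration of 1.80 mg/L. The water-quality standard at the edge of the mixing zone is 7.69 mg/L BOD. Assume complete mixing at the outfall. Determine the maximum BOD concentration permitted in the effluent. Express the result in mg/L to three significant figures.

27.3 mg/L

130 ML/d = 1.505 m³/s.
Mass balance: 7.69·6.505 = 1.505·Cₑ + 5·1.8.
Cₑ = (50.02 − 9) / 1.505 = 27.26 mg/L.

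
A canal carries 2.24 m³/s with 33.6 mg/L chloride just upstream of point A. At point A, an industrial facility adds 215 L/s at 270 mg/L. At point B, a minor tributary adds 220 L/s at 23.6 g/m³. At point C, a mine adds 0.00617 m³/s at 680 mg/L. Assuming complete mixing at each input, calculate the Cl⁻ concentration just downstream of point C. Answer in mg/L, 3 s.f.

53.2 mg/L

215 L/s = 0.215 m³/s.
After input A: C = (2.24·33.6 + 0.215·270) / 2.455 = 54.3 mg/L.
220 L/s = 0.22 m³/s.
After input B: C = (2.455·54.3 + 0.22·23.6) / 2.675 = 51.78 mg/L.
After input C: C = (2.675·51.78 + 0.00617·680) / 2.681 = 53.22 mg/L.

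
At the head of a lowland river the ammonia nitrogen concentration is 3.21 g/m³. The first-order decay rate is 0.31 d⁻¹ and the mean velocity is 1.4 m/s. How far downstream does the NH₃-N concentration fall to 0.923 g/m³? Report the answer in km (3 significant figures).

From C = C₀·e^(−kt), t = ln(C₀/C)/k = ln(3.21/0.923)/0.31 = 1.246/0.31 = 4.021 d.
Distance = v·t = 1.4 m/s × 3.474e+05 s = 4.863e+05 m = 486.3 km.

486 km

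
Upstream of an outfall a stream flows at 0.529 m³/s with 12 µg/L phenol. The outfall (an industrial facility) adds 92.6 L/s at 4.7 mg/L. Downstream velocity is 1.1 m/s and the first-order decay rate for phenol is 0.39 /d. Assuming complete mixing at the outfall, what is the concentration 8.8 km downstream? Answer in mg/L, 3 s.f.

0.685 mg/L

92.6 L/s = 0.0926 m³/s.
12 µg/L = 0.012 mg/L.
After complete mixing, C₀ = (0.0926·4.7 + 0.529·0.012) / 0.6216 = 0.7104 mg/L.
Travel time t = 8800 m / 1.1 m/s = 8000 s = 0.09259 d.
C = 0.7104·exp(−0.39·0.09259) = 0.7104·0.9645 = 0.6852 mg/L.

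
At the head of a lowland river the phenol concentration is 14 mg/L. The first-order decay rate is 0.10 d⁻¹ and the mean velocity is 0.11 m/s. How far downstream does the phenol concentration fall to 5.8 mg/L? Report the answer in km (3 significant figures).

From C = C₀·e^(−kt), t = ln(C₀/C)/k = ln(14/5.8)/0.10 = 0.8812/0.10 = 8.812 d.
Distance = v·t = 0.11 m/s × 7.614e+05 s = 8.375e+04 m = 83.75 km.

83.7 km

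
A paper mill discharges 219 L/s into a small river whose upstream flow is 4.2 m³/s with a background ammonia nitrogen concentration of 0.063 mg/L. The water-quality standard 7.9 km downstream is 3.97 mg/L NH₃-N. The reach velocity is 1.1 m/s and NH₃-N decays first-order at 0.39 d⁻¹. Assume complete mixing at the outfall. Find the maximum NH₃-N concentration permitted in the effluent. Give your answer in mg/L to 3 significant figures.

81.5 mg/L

219 L/s = 0.219 m³/s.
Travel time to the compliance point: t = 7900/1.1 = 7182 s = 0.08312 d; decay factor exp(−0.39·0.08312) = 0.9681.
So the concentration just after mixing may be at most 3.97/0.9681 = 4.101 mg/L.
Mass balance: 4.101·4.419 = 0.219·Cₑ + 4.2·0.063.
Cₑ = (18.12 − 0.2646) / 0.219 = 81.54 mg/L.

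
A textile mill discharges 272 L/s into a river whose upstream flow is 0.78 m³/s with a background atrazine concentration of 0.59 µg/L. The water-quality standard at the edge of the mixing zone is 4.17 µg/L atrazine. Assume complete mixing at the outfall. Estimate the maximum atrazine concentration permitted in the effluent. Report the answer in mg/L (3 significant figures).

272 L/s = 0.272 m³/s.
0.59 µg/L = 0.00059 mg/L.
4.17 µg/L = 0.00417 mg/L.
Mass balance: 0.00417·1.052 = 0.272·Cₑ + 0.78·0.00059.
Cₑ = (0.004387 − 0.0004602) / 0.272 = 0.01444 mg/L.

0.0144 mg/L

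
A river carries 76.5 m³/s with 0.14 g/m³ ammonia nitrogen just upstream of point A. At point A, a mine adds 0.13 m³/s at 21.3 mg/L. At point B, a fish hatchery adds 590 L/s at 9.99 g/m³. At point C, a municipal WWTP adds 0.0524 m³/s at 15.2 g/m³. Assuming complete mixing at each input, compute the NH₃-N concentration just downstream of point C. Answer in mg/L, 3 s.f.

After input A: C = (76.5·0.14 + 0.13·21.3) / 76.63 = 0.1759 mg/L.
590 L/s = 0.59 m³/s.
After input B: C = (76.63·0.1759 + 0.59·9.99) / 77.22 = 0.2509 mg/L.
After input C: C = (77.22·0.2509 + 0.0524·15.2) / 77.27 = 0.261 mg/L.

0.261 mg/L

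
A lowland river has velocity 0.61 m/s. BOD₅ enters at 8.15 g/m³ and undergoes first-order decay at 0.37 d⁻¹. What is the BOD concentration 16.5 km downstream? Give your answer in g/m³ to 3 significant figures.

Travel time t = 16.5 km / 0.61 m/s = 1.65e+04/0.61 = 2.705e+04 s = 0.3131 d.
First-order decay: C = 8.15·exp(−0.37·0.3131) = 8.15·0.8906 = 7.259 g/m³.

7.26 g/m³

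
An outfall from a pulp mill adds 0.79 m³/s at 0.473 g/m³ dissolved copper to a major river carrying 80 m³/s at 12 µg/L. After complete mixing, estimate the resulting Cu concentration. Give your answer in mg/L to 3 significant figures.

0.0165 mg/L

12 µg/L = 0.012 mg/L.
Conservation of mass across the mixing zone: C = (0.79·0.473 + 80·0.012) / (0.79 + 80) = 1.334/80.79 = 0.01651 mg/L.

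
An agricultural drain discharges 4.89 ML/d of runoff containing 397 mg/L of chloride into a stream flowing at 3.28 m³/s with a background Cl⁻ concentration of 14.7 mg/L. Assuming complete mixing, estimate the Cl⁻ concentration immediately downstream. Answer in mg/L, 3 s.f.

21.2 mg/L

4.89 ML/d = 0.0566 m³/s.
Conservation of mass across the mixing zone: C = (0.0566·397 + 3.28·14.7) / (0.0566 + 3.28) = 70.69/3.337 = 21.18 mg/L.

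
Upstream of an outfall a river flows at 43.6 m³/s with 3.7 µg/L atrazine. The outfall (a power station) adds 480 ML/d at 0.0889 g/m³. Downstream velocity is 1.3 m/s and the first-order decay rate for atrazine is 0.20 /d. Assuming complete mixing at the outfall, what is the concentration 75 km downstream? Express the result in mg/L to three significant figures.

0.0117 mg/L

480 ML/d = 5.556 m³/s.
3.7 µg/L = 0.0037 mg/L.
After complete mixing, C₀ = (5.556·0.0889 + 43.6·0.0037) / 49.16 = 0.01333 mg/L.
Travel time t = 7.5e+04 m / 1.3 m/s = 5.769e+04 s = 0.6677 d.
C = 0.01333·exp(−0.20·0.6677) = 0.01333·0.875 = 0.01166 mg/L.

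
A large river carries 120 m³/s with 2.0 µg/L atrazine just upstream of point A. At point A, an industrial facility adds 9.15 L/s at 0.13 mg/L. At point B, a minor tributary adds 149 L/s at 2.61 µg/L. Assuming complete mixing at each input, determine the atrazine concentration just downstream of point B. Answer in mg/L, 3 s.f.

0.00201 mg/L

2.0 µg/L = 0.002 mg/L.
9.15 L/s = 0.00915 m³/s.
After input A: C = (120·0.002 + 0.00915·0.13) / 120 = 0.00201 mg/L.
149 L/s = 0.149 m³/s.
2.61 µg/L = 0.00261 mg/L.
After input B: C = (120·0.00201 + 0.149·0.00261) / 120.2 = 0.002011 mg/L.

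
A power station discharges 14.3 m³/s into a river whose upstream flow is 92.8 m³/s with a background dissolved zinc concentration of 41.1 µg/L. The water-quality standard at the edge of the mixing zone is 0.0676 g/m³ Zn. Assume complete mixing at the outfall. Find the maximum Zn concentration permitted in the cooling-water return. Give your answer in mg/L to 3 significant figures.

0.240 mg/L

41.1 µg/L = 0.0411 mg/L.
Mass balance: 0.0676·107.1 = 14.3·Cₑ + 92.8·0.0411.
Cₑ = (7.24 − 3.814) / 14.3 = 0.2396 mg/L.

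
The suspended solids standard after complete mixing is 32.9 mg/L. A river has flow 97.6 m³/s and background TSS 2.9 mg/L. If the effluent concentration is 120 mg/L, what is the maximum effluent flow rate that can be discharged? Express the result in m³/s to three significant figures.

33.6 m³/s

Mass balance at complete mixing: C_std·(Q_w + Q_r) = Q_w·C_e + Q_r·C_b.
Rearranging, Q_w = Q_r·(C_std − C_b)/(C_e − C_std) = 97.6·(32.9 − 2.9) / (120 − 32.9) = 33.62 m³/s.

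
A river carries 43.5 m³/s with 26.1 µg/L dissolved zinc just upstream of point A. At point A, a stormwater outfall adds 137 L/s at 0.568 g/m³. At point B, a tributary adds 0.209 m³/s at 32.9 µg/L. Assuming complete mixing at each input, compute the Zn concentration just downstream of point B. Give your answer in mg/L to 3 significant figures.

0.0278 mg/L

26.1 µg/L = 0.0261 mg/L.
137 L/s = 0.137 m³/s.
After input A: C = (43.5·0.0261 + 0.137·0.568) / 43.64 = 0.0278 mg/L.
32.9 µg/L = 0.0329 mg/L.
After input B: C = (43.64·0.0278 + 0.209·0.0329) / 43.85 = 0.02783 mg/L.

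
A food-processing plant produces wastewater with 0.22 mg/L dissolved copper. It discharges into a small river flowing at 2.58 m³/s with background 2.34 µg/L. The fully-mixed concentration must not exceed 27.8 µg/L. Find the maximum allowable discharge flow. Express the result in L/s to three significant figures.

342 L/s

2.34 µg/L = 0.00234 mg/L.
27.8 µg/L = 0.0278 mg/L.
Mass balance at complete mixing: C_std·(Q_w + Q_r) = Q_w·C_e + Q_r·C_b.
Rearranging, Q_w = Q_r·(C_std − C_b)/(C_e − C_std) = 2.58·(0.0278 − 0.00234) / (0.22 − 0.0278) = 0.3418 m³/s.
= 341.8 L/s.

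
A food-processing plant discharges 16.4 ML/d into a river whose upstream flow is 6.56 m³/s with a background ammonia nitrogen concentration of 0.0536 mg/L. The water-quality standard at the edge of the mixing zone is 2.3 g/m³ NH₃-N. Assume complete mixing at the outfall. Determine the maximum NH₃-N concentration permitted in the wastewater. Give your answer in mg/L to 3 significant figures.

79.9 mg/L

16.4 ML/d = 0.1898 m³/s.
Mass balance: 2.3·6.75 = 0.1898·Cₑ + 6.56·0.0536.
Cₑ = (15.52 − 0.3516) / 0.1898 = 79.94 mg/L.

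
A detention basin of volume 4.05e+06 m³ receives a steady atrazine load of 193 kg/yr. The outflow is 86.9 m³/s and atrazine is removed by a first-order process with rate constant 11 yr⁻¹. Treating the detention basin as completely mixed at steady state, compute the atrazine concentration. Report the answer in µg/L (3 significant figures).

Outflow Q = 86.9 m³/s × 3.156e+07 s/yr = 2.742e+09 m³/yr.
Steady-state CSTR mass balance: W = Q·C + k·V·C, so C = W/(Q + kV).
Q + kV = 2.742e+09 + 11·4.05e+06 = 2.787e+09 m³/yr.
C = 193/2.787e+09 = 6.925e-08 kg/m³ = 6.925e-05 mg/L = 0.06925 µg/L.

0.0693 µg/L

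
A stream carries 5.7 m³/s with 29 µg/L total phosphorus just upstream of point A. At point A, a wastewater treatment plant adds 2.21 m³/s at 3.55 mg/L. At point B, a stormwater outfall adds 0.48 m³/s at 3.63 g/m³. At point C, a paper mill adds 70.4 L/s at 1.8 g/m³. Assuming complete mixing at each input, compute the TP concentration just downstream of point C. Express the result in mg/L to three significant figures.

1.17 mg/L

29 µg/L = 0.029 mg/L.
After input A: C = (5.7·0.029 + 2.21·3.55) / 7.91 = 1.013 mg/L.
After input B: C = (7.91·1.013 + 0.48·3.63) / 8.39 = 1.162 mg/L.
70.4 L/s = 0.0704 m³/s.
After input C: C = (8.39·1.162 + 0.0704·1.8) / 8.46 = 1.168 mg/L.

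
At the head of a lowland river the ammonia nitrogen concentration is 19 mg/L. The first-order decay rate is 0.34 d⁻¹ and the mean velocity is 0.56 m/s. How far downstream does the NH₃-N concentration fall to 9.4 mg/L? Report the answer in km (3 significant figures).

100 km

From C = C₀·e^(−kt), t = ln(C₀/C)/k = ln(19/9.4)/0.34 = 0.7037/0.34 = 2.07 d.
Distance = v·t = 0.56 m/s × 1.788e+05 s = 1.001e+05 m = 100.1 km.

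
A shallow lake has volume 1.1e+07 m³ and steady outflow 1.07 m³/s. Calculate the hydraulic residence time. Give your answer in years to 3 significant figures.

Q = 1.07 m³/s × 3.156e+07 s/yr = 3.377e+07 m³/yr.
Hydraulic residence time τ = V/Q = 1.1e+07/3.377e+07 = 0.3258 yr.

0.326 yr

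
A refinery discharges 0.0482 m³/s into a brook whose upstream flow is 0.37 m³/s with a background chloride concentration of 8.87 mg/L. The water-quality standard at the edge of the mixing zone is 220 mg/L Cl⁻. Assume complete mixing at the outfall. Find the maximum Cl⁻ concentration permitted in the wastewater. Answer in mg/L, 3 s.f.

Mass balance: 220·0.4182 = 0.0482·Cₑ + 0.37·8.87.
Cₑ = (92 − 3.282) / 0.0482 = 1841 mg/L.

1840 mg/L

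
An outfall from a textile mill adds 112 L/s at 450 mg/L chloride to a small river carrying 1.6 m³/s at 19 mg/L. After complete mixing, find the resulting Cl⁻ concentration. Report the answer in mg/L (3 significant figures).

47.2 mg/L

112 L/s = 0.112 m³/s.
Flow-weighted mixing gives C = (0.112·450 + 1.6·19) / (0.112 + 1.6) = 80.8/1.712 = 47.2 mg/L.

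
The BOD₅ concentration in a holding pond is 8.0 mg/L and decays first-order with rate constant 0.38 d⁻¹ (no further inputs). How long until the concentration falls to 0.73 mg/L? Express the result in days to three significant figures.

t = ln(C₀/C)/k = ln(8.0/0.73)/0.38 = 2.394/0.38 = 6.3 d.

6.30 d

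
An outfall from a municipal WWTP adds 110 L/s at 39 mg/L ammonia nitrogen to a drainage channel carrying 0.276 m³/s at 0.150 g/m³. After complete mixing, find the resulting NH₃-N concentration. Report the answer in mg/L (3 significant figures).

11.2 mg/L

110 L/s = 0.11 m³/s.
By mass balance at complete mixing, C = (0.11·39 + 0.276·0.15) / (0.11 + 0.276) = 4.331/0.386 = 11.22 mg/L.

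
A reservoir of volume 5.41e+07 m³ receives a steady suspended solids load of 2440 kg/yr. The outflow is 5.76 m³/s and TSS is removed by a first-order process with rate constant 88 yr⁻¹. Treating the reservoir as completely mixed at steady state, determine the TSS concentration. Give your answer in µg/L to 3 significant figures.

Outflow Q = 5.76 m³/s × 3.156e+07 s/yr = 1.818e+08 m³/yr.
Steady-state CSTR mass balance: W = Q·C + k·V·C, so C = W/(Q + kV).
Q + kV = 1.818e+08 + 88·5.41e+07 = 4.943e+09 m³/yr.
C = 2440/4.943e+09 = 4.937e-07 kg/m³ = 0.0004937 mg/L = 0.4937 µg/L.

0.494 µg/L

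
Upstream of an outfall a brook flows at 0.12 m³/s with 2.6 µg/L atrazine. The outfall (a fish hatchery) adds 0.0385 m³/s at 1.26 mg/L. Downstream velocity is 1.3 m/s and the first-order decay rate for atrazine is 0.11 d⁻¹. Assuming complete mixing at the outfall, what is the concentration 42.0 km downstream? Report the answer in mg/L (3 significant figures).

2.6 µg/L = 0.0026 mg/L.
After complete mixing, C₀ = (0.0385·1.26 + 0.12·0.0026) / 0.1585 = 0.308 mg/L.
Travel time t = 4.2e+04 m / 1.3 m/s = 3.231e+04 s = 0.3739 d.
C = 0.308·exp(−0.11·0.3739) = 0.308·0.9597 = 0.2956 mg/L.

0.296 mg/L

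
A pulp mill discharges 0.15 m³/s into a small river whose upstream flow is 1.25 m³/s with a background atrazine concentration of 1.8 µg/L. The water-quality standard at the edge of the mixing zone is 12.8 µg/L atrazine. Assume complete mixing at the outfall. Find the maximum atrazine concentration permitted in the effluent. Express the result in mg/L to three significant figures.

0.104 mg/L

1.8 µg/L = 0.0018 mg/L.
12.8 µg/L = 0.0128 mg/L.
Mass balance: 0.0128·1.4 = 0.15·Cₑ + 1.25·0.0018.
Cₑ = (0.01792 − 0.00225) / 0.15 = 0.1045 mg/L.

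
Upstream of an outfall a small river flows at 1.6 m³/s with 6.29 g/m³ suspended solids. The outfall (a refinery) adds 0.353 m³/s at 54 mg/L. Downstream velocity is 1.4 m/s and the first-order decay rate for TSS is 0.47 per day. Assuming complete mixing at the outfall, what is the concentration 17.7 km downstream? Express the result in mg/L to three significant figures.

13.9 mg/L

After complete mixing, C₀ = (0.353·54 + 1.6·6.29) / 1.953 = 14.91 mg/L.
Travel time t = 1.77e+04 m / 1.4 m/s = 1.264e+04 s = 0.1463 d.
C = 14.91·exp(−0.47·0.1463) = 14.91·0.9335 = 13.92 mg/L.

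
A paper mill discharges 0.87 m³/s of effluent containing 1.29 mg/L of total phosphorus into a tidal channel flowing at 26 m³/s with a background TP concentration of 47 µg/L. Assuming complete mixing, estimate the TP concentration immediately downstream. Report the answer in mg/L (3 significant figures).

47 µg/L = 0.047 mg/L.
By mass balance at complete mixing, C = (0.87·1.29 + 26·0.047) / (0.87 + 26) = 2.344/26.87 = 0.08725 mg/L.

0.0872 mg/L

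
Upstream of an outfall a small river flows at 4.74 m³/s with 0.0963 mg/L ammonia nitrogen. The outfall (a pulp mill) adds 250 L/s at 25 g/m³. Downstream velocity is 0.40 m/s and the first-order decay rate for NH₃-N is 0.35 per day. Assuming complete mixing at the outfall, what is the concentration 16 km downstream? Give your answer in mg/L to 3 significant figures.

250 L/s = 0.25 m³/s.
After complete mixing, C₀ = (0.25·25 + 4.74·0.0963) / 4.99 = 1.344 mg/L.
Travel time t = 1.6e+04 m / 0.40 m/s = 4e+04 s = 0.463 d.
C = 1.344·exp(−0.35·0.463) = 1.344·0.8504 = 1.143 mg/L.

1.14 mg/L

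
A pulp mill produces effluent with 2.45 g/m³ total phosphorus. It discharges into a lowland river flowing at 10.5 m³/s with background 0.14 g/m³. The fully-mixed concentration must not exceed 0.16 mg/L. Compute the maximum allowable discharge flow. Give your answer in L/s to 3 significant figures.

91.7 L/s

Mass balance at complete mixing: C_std·(Q_w + Q_r) = Q_w·C_e + Q_r·C_b.
Rearranging, Q_w = Q_r·(C_std − C_b)/(C_e − C_std) = 10.5·(0.16 − 0.14) / (2.45 − 0.16) = 0.0917 m³/s.
= 91.7 L/s.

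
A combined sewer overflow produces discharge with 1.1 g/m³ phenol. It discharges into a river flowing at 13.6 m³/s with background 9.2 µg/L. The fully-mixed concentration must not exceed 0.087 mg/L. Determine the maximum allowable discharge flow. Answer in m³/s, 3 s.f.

9.2 µg/L = 0.0092 mg/L.
Mass balance at complete mixing: C_std·(Q_w + Q_r) = Q_w·C_e + Q_r·C_b.
Rearranging, Q_w = Q_r·(C_std − C_b)/(C_e − C_std) = 13.6·(0.087 − 0.0092) / (1.1 − 0.087) = 1.045 m³/s.

1.04 m³/s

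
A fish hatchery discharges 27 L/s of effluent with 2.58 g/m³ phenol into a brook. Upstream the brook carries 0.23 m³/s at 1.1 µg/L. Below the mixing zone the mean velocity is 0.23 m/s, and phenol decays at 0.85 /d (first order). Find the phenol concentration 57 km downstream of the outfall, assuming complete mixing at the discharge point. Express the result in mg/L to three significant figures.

27 L/s = 0.027 m³/s.
1.1 µg/L = 0.0011 mg/L.
After complete mixing, C₀ = (0.027·2.58 + 0.23·0.0011) / 0.257 = 0.272 mg/L.
Travel time t = 5.7e+04 m / 0.23 m/s = 2.478e+05 s = 2.868 d.
C = 0.272·exp(−0.85·2.868) = 0.272·0.08733 = 0.02376 mg/L.

0.0238 mg/L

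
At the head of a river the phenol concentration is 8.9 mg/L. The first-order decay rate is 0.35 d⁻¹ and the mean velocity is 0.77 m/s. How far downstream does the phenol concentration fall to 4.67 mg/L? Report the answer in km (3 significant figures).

From C = C₀·e^(−kt), t = ln(C₀/C)/k = ln(8.9/4.67)/0.35 = 0.6449/0.35 = 1.843 d.
Distance = v·t = 0.77 m/s × 1.592e+05 s = 1.226e+05 m = 122.6 km.

123 km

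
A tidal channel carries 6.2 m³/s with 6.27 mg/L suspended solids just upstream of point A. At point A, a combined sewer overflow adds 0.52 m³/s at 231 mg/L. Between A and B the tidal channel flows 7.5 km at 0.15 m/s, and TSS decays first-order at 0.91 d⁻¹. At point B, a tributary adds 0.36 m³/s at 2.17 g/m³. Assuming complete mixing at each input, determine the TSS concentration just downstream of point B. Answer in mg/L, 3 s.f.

13.4 mg/L

After input A: C = (6.2·6.27 + 0.52·231) / 6.72 = 23.66 mg/L.
Over the 7.5 km reach to input B (t = 5e+04 s = 0.5787 d), decay gives C = 23.66·exp(−0.91·0.5787) = 13.97 mg/L.
After input B: C = (6.72·13.97 + 0.36·2.17) / 7.08 = 13.37 mg/L.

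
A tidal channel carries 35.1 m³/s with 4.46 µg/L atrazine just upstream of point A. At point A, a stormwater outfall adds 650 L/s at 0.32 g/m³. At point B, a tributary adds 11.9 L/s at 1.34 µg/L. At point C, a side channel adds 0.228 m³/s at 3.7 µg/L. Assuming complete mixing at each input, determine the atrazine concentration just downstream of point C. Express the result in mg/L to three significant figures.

4.46 µg/L = 0.00446 mg/L.
650 L/s = 0.65 m³/s.
After input A: C = (35.1·0.00446 + 0.65·0.32) / 35.75 = 0.0102 mg/L.
11.9 L/s = 0.0119 m³/s.
1.34 µg/L = 0.00134 mg/L.
After input B: C = (35.75·0.0102 + 0.0119·0.00134) / 35.76 = 0.01019 mg/L.
3.7 µg/L = 0.0037 mg/L.
After input C: C = (35.76·0.01019 + 0.228·0.0037) / 35.99 = 0.01015 mg/L.

0.0102 mg/L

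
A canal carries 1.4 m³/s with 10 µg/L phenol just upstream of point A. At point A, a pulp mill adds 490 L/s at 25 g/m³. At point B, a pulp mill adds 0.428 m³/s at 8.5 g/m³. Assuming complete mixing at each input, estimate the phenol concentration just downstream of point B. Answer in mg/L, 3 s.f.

10 µg/L = 0.01 mg/L.
490 L/s = 0.49 m³/s.
After input A: C = (1.4·0.01 + 0.49·25) / 1.89 = 6.489 mg/L.
After input B: C = (1.89·6.489 + 0.428·8.5) / 2.318 = 6.86 mg/L.

6.86 mg/L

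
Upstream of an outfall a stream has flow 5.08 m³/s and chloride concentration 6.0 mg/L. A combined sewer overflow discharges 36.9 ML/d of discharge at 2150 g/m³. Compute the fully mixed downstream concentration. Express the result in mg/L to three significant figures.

172 mg/L

36.9 ML/d = 0.4271 m³/s.
Flow-weighted mixing gives C = (0.4271·2150 + 5.08·6) / (0.4271 + 5.08) = 948.7/5.507 = 172.3 mg/L.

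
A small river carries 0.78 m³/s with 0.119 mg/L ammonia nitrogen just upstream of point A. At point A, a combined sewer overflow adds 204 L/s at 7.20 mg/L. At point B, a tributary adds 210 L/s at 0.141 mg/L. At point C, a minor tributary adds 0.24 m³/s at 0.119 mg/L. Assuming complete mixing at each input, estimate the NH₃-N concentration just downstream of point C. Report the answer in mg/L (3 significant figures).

204 L/s = 0.204 m³/s.
After input A: C = (0.78·0.119 + 0.204·7.2) / 0.984 = 1.587 mg/L.
210 L/s = 0.21 m³/s.
After input B: C = (0.984·1.587 + 0.21·0.141) / 1.194 = 1.333 mg/L.
After input C: C = (1.194·1.333 + 0.24·0.119) / 1.434 = 1.13 mg/L.

1.13 mg/L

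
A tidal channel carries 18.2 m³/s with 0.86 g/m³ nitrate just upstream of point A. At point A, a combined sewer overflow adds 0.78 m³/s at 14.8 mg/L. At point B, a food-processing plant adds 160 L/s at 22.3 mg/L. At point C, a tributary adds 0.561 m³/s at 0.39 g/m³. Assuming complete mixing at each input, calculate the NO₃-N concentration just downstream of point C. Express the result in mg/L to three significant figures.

1.57 mg/L

After input A: C = (18.2·0.86 + 0.78·14.8) / 18.98 = 1.433 mg/L.
160 L/s = 0.16 m³/s.
After input B: C = (18.98·1.433 + 0.16·22.3) / 19.14 = 1.607 mg/L.
After input C: C = (19.14·1.607 + 0.561·0.39) / 19.7 = 1.573 mg/L.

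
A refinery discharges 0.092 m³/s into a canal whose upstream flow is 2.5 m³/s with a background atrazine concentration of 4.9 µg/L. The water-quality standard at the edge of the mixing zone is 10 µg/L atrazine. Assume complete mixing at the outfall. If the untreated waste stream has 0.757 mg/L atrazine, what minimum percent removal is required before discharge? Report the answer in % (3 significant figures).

4.9 µg/L = 0.0049 mg/L.
10 µg/L = 0.01 mg/L.
Mass balance: 0.01·2.592 = 0.092·Cₑ + 2.5·0.0049.
Cₑ = (0.02592 − 0.01225) / 0.092 = 0.1486 mg/L.
Required removal = 1 − 0.1486/0.757 = 80.37 %.

80.4 %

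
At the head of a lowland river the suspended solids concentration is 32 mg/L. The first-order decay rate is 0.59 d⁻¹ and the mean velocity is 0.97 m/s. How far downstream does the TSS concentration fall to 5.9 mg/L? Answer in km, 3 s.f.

From C = C₀·e^(−kt), t = ln(C₀/C)/k = ln(32/5.9)/0.59 = 1.691/0.59 = 2.866 d.
Distance = v·t = 0.97 m/s × 2.476e+05 s = 2.402e+05 m = 240.2 km.

240 km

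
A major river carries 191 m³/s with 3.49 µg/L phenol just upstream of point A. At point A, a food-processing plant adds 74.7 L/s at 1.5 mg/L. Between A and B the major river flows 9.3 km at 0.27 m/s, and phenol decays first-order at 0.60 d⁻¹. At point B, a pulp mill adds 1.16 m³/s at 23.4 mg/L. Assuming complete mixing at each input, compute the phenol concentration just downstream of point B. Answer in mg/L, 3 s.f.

3.49 µg/L = 0.00349 mg/L.
74.7 L/s = 0.0747 m³/s.
After input A: C = (191·0.00349 + 0.0747·1.5) / 191.1 = 0.004075 mg/L.
Over the 9.3 km reach to input B (t = 3.444e+04 s = 0.3987 d), decay gives C = 0.004075·exp(−0.60·0.3987) = 0.003208 mg/L.
After input B: C = (191.1·0.003208 + 1.16·23.4) / 192.2 = 0.1444 mg/L.

0.144 mg/L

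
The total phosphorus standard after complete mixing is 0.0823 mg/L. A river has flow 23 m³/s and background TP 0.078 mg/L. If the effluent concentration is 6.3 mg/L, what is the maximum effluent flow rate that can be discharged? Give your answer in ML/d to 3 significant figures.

1.37 ML/d

Mass balance at complete mixing: C_std·(Q_w + Q_r) = Q_w·C_e + Q_r·C_b.
Rearranging, Q_w = Q_r·(C_std − C_b)/(C_e − C_std) = 23·(0.0823 − 0.078) / (6.3 − 0.0823) = 0.01591 m³/s.
= 1.374 ML/d.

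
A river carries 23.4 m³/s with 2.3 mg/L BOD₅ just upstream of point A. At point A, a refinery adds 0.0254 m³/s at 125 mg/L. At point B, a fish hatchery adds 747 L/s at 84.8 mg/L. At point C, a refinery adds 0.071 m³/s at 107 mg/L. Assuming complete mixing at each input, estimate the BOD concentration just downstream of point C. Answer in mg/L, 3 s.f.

After input A: C = (23.4·2.3 + 0.0254·125) / 23.43 = 2.433 mg/L.
747 L/s = 0.747 m³/s.
After input B: C = (23.43·2.433 + 0.747·84.8) / 24.17 = 4.978 mg/L.
After input C: C = (24.17·4.978 + 0.071·107) / 24.24 = 5.277 mg/L.

5.28 mg/L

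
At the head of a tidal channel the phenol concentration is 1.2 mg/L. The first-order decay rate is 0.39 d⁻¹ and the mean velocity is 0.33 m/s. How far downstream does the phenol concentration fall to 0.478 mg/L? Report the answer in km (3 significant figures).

67.3 km

From C = C₀·e^(−kt), t = ln(C₀/C)/k = ln(1.2/0.478)/0.39 = 0.9205/0.39 = 2.36 d.
Distance = v·t = 0.33 m/s × 2.039e+05 s = 6.729e+04 m = 67.29 km.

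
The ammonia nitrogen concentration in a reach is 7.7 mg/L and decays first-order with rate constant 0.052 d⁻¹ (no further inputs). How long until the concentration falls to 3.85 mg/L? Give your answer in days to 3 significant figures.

t = ln(C₀/C)/k = ln(7.7/3.85)/0.052 = 0.6931/0.052 = 13.33 d.

13.3 d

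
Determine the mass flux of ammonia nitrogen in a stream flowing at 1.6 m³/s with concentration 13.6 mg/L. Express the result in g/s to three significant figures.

21.8 g/s

Mass flux = Q·C = 1.6 m³/s × 13.6 g/m³ = 21.76 g/s.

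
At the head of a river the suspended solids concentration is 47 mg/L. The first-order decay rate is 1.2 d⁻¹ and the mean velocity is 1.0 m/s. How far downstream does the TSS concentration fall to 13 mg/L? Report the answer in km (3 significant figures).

From C = C₀·e^(−kt), t = ln(C₀/C)/k = ln(47/13)/1.2 = 1.285/1.2 = 1.071 d.
Distance = v·t = 1.0 m/s × 9.253e+04 s = 9.253e+04 m = 92.53 km.

92.5 km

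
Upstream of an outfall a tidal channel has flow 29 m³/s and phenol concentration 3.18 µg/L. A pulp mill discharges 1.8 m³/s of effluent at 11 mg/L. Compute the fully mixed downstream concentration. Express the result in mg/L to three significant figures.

3.18 µg/L = 0.00318 mg/L.
By mass balance at complete mixing, C = (1.8·11 + 29·0.00318) / (1.8 + 29) = 19.89/30.8 = 0.6459 mg/L.

0.646 mg/L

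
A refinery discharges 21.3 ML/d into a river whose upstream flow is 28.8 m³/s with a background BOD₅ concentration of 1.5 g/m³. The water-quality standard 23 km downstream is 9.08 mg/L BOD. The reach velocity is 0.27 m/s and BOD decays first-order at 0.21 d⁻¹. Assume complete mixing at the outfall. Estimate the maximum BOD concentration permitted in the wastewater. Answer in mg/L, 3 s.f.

21.3 ML/d = 0.2465 m³/s.
Travel time to the compliance point: t = 2.3e+04/0.27 = 8.519e+04 s = 0.9859 d; decay factor exp(−0.21·0.9859) = 0.813.
So the concentration just after mixing may be at most 9.08/0.813 = 11.17 mg/L.
Mass balance: 11.17·29.05 = 0.2465·Cₑ + 28.8·1.5.
Cₑ = (324.4 − 43.2) / 0.2465 = 1141 mg/L.

1140 mg/L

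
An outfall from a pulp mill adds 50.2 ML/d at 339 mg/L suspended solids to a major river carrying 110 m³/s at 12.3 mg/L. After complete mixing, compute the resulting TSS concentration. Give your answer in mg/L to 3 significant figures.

50.2 ML/d = 0.581 m³/s.
Flow-weighted mixing gives C = (0.581·339 + 110·12.3) / (0.581 + 110) = 1550/110.6 = 14.02 mg/L.

14.0 mg/L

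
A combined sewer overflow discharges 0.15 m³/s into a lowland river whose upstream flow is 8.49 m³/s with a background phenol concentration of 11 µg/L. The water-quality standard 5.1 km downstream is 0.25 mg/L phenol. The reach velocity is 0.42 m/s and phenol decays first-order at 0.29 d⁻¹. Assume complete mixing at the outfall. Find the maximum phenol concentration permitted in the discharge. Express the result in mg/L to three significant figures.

14.4 mg/L

11 µg/L = 0.011 mg/L.
Travel time to the compliance point: t = 5100/0.42 = 1.214e+04 s = 0.1405 d; decay factor exp(−0.29·0.1405) = 0.9601.
So the concentration just after mixing may be at most 0.25/0.9601 = 0.2604 mg/L.
Mass balance: 0.2604·8.64 = 0.15·Cₑ + 8.49·0.011.
Cₑ = (2.25 − 0.09339) / 0.15 = 14.38 mg/L.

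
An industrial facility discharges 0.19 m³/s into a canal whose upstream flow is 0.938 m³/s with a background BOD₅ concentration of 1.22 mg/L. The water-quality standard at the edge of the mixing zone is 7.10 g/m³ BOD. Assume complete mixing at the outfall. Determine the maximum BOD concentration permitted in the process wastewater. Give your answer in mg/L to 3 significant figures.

Mass balance: 7.1·1.128 = 0.19·Cₑ + 0.938·1.22.
Cₑ = (8.009 − 1.144) / 0.19 = 36.13 mg/L.

36.1 mg/L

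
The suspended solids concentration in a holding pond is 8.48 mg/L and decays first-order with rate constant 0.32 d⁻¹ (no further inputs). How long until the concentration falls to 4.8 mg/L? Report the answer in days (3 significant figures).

t = ln(C₀/C)/k = ln(8.48/4.8)/0.32 = 0.5691/0.32 = 1.778 d.

1.78 d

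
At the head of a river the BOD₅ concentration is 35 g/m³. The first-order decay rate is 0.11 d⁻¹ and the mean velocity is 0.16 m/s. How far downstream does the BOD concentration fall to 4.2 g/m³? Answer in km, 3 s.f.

266 km

From C = C₀·e^(−kt), t = ln(C₀/C)/k = ln(35/4.2)/0.11 = 2.12/0.11 = 19.28 d.
Distance = v·t = 0.16 m/s × 1.665e+06 s = 2.665e+05 m = 266.5 km.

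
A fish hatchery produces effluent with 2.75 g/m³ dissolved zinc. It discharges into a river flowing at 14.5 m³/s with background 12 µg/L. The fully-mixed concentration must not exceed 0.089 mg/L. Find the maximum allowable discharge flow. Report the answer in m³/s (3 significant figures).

12 µg/L = 0.012 mg/L.
Mass balance at complete mixing: C_std·(Q_w + Q_r) = Q_w·C_e + Q_r·C_b.
Rearranging, Q_w = Q_r·(C_std − C_b)/(C_e − C_std) = 14.5·(0.089 − 0.012) / (2.75 − 0.089) = 0.4196 m³/s.

0.420 m³/s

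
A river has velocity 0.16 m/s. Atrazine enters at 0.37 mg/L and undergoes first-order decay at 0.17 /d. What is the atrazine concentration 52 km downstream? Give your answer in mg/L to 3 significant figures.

0.195 mg/L

Travel time t = 52 km / 0.16 m/s = 5.2e+04/0.16 = 3.25e+05 s = 3.762 d.
First-order decay: C = 0.37·exp(−0.17·3.762) = 0.37·0.5276 = 0.1952 mg/L.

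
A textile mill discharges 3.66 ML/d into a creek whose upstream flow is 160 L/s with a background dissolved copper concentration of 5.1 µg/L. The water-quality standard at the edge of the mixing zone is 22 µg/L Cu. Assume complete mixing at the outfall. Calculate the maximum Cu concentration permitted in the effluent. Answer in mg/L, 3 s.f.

3.66 ML/d = 0.04236 m³/s.
160 L/s = 0.16 m³/s.
5.1 µg/L = 0.0051 mg/L.
22 µg/L = 0.022 mg/L.
Mass balance: 0.022·0.2024 = 0.04236·Cₑ + 0.16·0.0051.
Cₑ = (0.004452 − 0.000816) / 0.04236 = 0.08583 mg/L.

0.0858 mg/L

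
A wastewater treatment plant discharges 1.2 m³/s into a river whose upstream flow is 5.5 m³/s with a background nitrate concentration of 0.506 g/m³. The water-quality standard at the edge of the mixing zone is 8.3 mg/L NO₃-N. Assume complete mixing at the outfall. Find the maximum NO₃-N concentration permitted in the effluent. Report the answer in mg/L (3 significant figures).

44.0 mg/L

Mass balance: 8.3·6.7 = 1.2·Cₑ + 5.5·0.506.
Cₑ = (55.61 − 2.783) / 1.2 = 44.02 mg/L.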